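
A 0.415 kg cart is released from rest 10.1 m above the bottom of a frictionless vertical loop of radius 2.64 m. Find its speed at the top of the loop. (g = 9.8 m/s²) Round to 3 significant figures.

Energy conservation: mgh = ½mv_top² + mg(2r)
v_top² = 2g(h − 2r) = 2(9.8)(10.1 − 5.280) = 94.47
v_top = 9.720 m/s

v = 9.72 m/s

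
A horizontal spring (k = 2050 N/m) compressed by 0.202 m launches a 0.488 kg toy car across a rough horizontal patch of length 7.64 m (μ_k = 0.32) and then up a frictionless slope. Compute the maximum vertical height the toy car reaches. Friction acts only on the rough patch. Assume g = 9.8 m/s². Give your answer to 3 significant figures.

h = 6.30 m

Spring energy: E₀ = ½kx² = ½(2050)(0.202)² = 41.824 J
Friction: W_f = μ_k mg d = (0.32)(0.488)(9.8)(7.64) = 11.69 J
Energy at base of ramp: E = 41.824 − 11.69 = 30.132 J
At max height all remaining energy is PE: mgh = E ⇒ h = E/(mg) = 30.132/(0.488 × 9.8) = 6.301 m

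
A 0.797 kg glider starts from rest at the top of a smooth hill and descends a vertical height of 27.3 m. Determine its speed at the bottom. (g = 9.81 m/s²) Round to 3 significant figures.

Equating total energy at the two states: mgh = ½mv²
v = √(2gh) = √(2 × 9.81 × 27.3) = √535.63 = 23.14 m/s

v = 23.1 m/s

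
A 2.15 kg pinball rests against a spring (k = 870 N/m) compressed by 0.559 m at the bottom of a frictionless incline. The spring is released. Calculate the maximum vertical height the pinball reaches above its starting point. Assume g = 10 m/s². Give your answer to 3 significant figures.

h = 6.32 m

At maximum height the pinball is at rest, so ½kx² = mgh
h = kx²/(2mg) = (870)(0.559)²/(2 × 2.15 × 10) = 6.322 m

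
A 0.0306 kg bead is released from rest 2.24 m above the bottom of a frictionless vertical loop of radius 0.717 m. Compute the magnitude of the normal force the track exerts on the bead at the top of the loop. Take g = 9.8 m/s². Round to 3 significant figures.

Energy from release to top (height 2r): mgh = ½mv_top² + mg(2r)
v_top² = 2g(h − 2r) = 2(9.8)(2.24 − 1.434) = 15.798 m²/s²
At the top, both N and weight point toward the centre: N + mg = mv_top²/r
N = m(v_top²/r − g) = 0.0306(15.798/0.717 − 9.8) = 0.3743 N

N = 0.374 N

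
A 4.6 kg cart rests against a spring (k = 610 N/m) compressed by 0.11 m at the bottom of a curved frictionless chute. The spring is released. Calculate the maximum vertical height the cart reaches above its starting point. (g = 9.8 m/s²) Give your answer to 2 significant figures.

At maximum height the cart is at rest, so ½kx² = mgh
h = kx²/(2mg) = (610)(0.11)²/(2 × 4.6 × 9.8) = 0.08187 m

h = 0.082 m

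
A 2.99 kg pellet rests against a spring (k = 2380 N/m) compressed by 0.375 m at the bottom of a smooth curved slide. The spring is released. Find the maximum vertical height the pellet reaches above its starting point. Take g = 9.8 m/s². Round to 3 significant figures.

h = 5.71 m

Energy conservation from release to the highest point: ½kx² = mgh
h = kx²/(2mg) = (2380)(0.375)²/(2 × 2.99 × 9.8) = 5.711 m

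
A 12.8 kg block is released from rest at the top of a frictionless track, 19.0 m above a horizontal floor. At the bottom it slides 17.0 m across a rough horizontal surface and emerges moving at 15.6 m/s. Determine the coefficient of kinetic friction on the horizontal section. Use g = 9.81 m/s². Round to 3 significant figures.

Energy at the top = energy at the end + work done against friction:
mgh = ½mv² + μ_k m g d
mgh = 2385.8 J; ½mv² = 1557.5 J
W_f = 2385.8 − 1557.5 = 828.3 J
μ_k = W_f/(mg·d) = 828.3/(125.6 × 17.0) = 0.3880

μ_k = 0.388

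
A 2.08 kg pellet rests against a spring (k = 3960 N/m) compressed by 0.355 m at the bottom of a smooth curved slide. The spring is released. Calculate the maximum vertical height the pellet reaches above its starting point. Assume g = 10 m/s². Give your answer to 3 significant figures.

h = 12.0 m

All spring PE becomes gravitational PE at the highest point: ½kx² = mgh
h = kx²/(2mg) = (3960)(0.355)²/(2 × 2.08 × 10) = 12.00 m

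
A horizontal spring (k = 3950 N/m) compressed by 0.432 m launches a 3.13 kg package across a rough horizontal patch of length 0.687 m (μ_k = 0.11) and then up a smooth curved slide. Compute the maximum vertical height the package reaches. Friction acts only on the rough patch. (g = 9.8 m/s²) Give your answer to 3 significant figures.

Spring energy: E₀ = ½kx² = ½(3950)(0.432)² = 368.58 J
Friction: W_f = μ_k mg d = (0.11)(3.13)(9.8)(0.687) = 2.318 J
Energy at base of ramp: E = 368.58 − 2.318 = 366.26 J
At max height all remaining energy is PE: mgh = E ⇒ h = E/(mg) = 366.26/(3.13 × 9.8) = 11.94 m

h = 11.9 m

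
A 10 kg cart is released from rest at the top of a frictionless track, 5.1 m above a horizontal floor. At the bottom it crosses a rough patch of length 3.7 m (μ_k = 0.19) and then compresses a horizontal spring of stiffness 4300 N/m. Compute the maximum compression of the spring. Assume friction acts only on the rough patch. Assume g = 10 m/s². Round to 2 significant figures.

Initial energy: E₁ = mgh = (10)(10)(5.1) = 510.00 J
Friction removes W_f = μ_k mg d = (0.19)(10)(10)(3.7) = 70.30 J
Energy reaching the spring: E = 510.00 − 70.30 = 439.70 J
At max compression ½kx² = E ⇒ x = √(2E/k) = √(2 × 439.70/4300) = 0.4522 m

x = 0.45 m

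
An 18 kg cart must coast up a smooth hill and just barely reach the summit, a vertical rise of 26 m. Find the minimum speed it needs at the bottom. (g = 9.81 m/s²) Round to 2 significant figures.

v = 23 m/s

At the top it is momentarily at rest, so all KE converts to PE: ½mv² = mgh
v = √(2gh) = √(2 × 9.81 × 26) = 22.59 m/s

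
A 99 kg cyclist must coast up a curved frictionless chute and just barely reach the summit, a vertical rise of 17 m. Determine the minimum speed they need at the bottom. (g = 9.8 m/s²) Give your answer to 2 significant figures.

At the top they are momentarily at rest, so all KE converts to PE: ½mv² = mgh
v = √(2gh) = √(2 × 9.8 × 17) = 18.25 m/s

v = 18 m/s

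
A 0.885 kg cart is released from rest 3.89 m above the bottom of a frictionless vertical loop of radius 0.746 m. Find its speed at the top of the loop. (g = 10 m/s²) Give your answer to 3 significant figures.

v = 6.93 m/s

Energy conservation: mgh = ½mv_top² + mg(2r)
v_top² = 2g(h − 2r) = 2(10)(3.89 − 1.492) = 47.96
v_top = 6.925 m/s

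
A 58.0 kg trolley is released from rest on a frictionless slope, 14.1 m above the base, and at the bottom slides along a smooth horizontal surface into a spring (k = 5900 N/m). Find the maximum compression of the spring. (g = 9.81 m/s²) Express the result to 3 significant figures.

x = 1.65 m

At max compression the trolley is momentarily at rest: mgh = ½kx²
x = √(2mgh/k) = √(2 × 58.0 × 9.81 × 14.1 / 5900) = 1.649 m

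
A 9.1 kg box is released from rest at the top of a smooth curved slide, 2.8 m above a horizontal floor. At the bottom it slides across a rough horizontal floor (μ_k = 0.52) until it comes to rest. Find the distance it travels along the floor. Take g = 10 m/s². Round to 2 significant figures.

Applying the work–energy principle:
At rest all PE has been dissipated by friction: mgh = μ_k m g d
d = h/μ_k = 2.8/0.52 = 5.385 m

d = 5.4 m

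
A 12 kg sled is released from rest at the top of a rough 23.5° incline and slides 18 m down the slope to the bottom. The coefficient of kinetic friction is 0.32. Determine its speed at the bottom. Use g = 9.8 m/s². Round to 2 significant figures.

Taking the bottom as reference, mgh = ½mv² + μ_k N L with h = L sinθ, N = mg cosθ:
mgh = mgL sinθ = (12)(9.8)(18)sin23.5° = 844.07 J
W_f = μ_k mg cosθ · L = (0.32)(12)(9.8)cos23.5°·18 = 621.2 J
½mv² = 844.07 − 621.2 = 222.88 J
v = √(2 × 222.88/12) = 6.095 m/s

v = 6.1 m/s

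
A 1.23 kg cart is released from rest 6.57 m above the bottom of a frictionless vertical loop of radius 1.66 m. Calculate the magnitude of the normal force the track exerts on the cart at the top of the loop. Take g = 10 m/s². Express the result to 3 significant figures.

Energy from release to top (height 2r): mgh = ½mv_top² + mg(2r)
v_top² = 2g(h − 2r) = 2(10)(6.57 − 3.320) = 65.000 m²/s²
At the top, both N and weight point toward the centre: N + mg = mv_top²/r
N = m(v_top²/r − g) = 1.23(65.000/1.66 − 10) = 35.86 N

N = 35.9 N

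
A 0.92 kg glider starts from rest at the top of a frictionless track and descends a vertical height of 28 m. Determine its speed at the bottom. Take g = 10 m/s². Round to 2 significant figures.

Energy conservation between the two points: mgh = ½mv²
The mass cancels from both sides.
v = √(2gh) = √(2 × 10 × 28) = √560.00 = 23.66 m/s

v = 24 m/s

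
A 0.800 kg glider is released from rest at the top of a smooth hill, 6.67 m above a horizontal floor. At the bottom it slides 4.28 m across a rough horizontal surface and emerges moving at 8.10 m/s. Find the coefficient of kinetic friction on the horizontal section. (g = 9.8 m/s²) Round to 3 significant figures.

μ_k = 0.776

Applying the work–energy principle:
mgh = ½mv² + μ_k m g d
mgh = 52.293 J; ½mv² = 26.244 J
W_f = 52.293 − 26.244 = 26.05 J
μ_k = W_f/(mg·d) = 26.05/(7.840 × 4.28) = 0.7763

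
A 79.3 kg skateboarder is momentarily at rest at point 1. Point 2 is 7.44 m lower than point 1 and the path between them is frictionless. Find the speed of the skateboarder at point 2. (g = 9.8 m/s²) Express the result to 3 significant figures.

Mechanical energy is conserved (no friction): mgh = ½mv²
v = √(2gh) = √(2 × 9.8 × 7.44) = √145.82 = 12.08 m/s

v = 12.1 m/s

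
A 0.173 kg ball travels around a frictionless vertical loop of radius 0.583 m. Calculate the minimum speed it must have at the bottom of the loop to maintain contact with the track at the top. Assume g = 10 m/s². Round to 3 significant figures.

At the top: mg = mv_top²/r ⇒ v_top² = gr = 5.830 m²/s²
Energy from bottom to top (height 2r): ½mv_bot² = ½mv_top² + mg(2r)
v_bot² = gr + 4gr = 5gr = 29.15
v_bot = √(5gr) = 5.399 m/s

v = 5.40 m/s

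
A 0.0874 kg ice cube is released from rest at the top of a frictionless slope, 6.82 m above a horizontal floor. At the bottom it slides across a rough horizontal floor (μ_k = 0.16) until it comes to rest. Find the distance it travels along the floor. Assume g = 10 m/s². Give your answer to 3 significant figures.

d = 42.6 m

Energy at the top = energy at the end + work done against friction:
At rest all PE has been dissipated by friction: mgh = μ_k m g d
d = h/μ_k = 6.82/0.16 = 42.62 m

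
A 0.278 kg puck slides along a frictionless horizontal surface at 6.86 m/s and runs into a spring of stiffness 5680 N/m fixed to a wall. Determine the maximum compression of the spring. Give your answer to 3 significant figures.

x = 0.0480 m

All KE is stored as spring PE at maximum compression: ½mv² = ½kx²
x = v√(m/k) = 6.86 × √(0.278/5680) = 0.04799 m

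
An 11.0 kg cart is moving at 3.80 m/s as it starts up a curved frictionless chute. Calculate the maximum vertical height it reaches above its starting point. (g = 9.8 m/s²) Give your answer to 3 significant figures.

Setting KE at the bottom equal to PE gained: ½mv² = mgh
h = v²/(2g) = 3.80²/(2 × 9.8) = 0.7367 m

h = 0.737 m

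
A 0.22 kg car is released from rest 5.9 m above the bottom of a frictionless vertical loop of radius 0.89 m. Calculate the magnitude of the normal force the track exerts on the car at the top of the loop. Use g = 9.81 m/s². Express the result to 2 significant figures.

Energy from release to top (height 2r): mgh = ½mv_top² + mg(2r)
v_top² = 2g(h − 2r) = 2(9.81)(5.9 − 1.780) = 80.834 m²/s²
At the top, both N and weight point toward the centre: N + mg = mv_top²/r
N = m(v_top²/r − g) = 0.22(80.834/0.89 − 9.81) = 17.82 N

N = 18 N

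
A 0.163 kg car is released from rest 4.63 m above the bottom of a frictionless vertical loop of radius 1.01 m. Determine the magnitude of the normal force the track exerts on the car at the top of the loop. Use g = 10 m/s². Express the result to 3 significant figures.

Energy from release to top (height 2r): mgh = ½mv_top² + mg(2r)
v_top² = 2g(h − 2r) = 2(10)(4.63 − 2.020) = 52.200 m²/s²
At the top, both N and weight point toward the centre: N + mg = mv_top²/r
N = m(v_top²/r − g) = 0.163(52.200/1.01 − 10) = 6.794 N

N = 6.79 N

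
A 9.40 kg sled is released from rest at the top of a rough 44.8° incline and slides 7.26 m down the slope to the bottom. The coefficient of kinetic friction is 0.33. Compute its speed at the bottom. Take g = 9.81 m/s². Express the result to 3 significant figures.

Energy: mgh = ½mv² + W_f, with h = L sinθ and W_f = μ_k (mg cosθ) L
mgh = mgL sinθ = (9.40)(9.81)(7.26)sin44.8° = 471.73 J
W_f = μ_k mg cosθ · L = (0.33)(9.40)(9.81)cos44.8°·7.26 = 156.8 J
½mv² = 471.73 − 156.8 = 314.97 J
v = √(2 × 314.97/9.40) = 8.186 m/s

v = 8.19 m/s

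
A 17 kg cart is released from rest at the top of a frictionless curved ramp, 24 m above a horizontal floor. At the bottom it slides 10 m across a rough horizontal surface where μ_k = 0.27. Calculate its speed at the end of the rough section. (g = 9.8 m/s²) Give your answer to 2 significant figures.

v = 20 m/s

Energy bookkeeping (friction removes W_f = μ_k N d):
mgh = ½mv² + μ_k m g d
W_f = μ_k mg d = (0.27)(17)(9.8)(10) = 449.8 J
½mv² = mgh − W_f = 3998.4 − 449.8 = 3548.6 J
v = √(2 × 3548.6/17) = 20.43 m/s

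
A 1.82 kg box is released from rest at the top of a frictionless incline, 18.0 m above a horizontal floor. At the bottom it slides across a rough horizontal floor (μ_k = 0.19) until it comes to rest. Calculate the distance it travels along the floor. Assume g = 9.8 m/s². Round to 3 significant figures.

Applying the work–energy principle:
At rest all PE has been dissipated by friction: mgh = μ_k m g d
d = h/μ_k = 18.0/0.19 = 94.74 m

d = 94.7 m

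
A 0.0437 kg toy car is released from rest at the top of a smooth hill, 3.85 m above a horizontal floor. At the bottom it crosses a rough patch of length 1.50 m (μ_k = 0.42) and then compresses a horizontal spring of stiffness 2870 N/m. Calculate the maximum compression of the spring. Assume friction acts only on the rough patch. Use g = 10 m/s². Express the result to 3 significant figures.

Initial energy: E₁ = mgh = (0.0437)(10)(3.85) = 1.6825 J
Friction removes W_f = μ_k mg d = (0.42)(0.0437)(10)(1.50) = 0.2753 J
Energy reaching the spring: E = 1.6825 − 0.2753 = 1.4071 J
At max compression ½kx² = E ⇒ x = √(2E/k) = √(2 × 1.4071/2870) = 0.03131 m

x = 0.0313 m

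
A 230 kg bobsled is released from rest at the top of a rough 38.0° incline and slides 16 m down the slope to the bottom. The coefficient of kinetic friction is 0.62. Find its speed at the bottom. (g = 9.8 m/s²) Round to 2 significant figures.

v = 6.3 m/s

Taking the bottom as reference, mgh = ½mv² + μ_k N L with h = L sinθ, N = mg cosθ:
mgh = mgL sinθ = (230)(9.8)(16)sin38.0° = 22203 J
W_f = μ_k mg cosθ · L = (0.62)(230)(9.8)cos38.0°·16 = 17620 J
½mv² = 22203 − 17620 = 4583.5 J
v = √(2 × 4583.5/230) = 6.313 m/s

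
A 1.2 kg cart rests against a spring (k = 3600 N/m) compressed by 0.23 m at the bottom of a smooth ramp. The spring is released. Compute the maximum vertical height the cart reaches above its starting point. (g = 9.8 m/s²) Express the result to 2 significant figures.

h = 8.1 m

Energy conservation from release to the highest point: ½kx² = mgh
h = kx²/(2mg) = (3600)(0.23)²/(2 × 1.2 × 9.8) = 8.097 m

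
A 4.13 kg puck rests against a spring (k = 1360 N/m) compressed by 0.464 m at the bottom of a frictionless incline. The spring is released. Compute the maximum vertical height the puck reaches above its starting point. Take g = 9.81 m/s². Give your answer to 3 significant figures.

Energy conservation from release to the highest point: ½kx² = mgh
h = kx²/(2mg) = (1360)(0.464)²/(2 × 4.13 × 9.81) = 3.613 m

h = 3.61 m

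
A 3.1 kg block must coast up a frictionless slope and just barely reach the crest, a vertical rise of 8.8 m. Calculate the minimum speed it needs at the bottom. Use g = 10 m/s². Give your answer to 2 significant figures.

At the top it is momentarily at rest, so all KE converts to PE: ½mv² = mgh
v = √(2gh) = √(2 × 10 × 8.8) = 13.27 m/s

v = 13 m/s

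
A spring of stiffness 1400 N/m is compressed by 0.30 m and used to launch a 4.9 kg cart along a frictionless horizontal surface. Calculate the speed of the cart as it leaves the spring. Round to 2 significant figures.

Spring PE converts entirely to kinetic energy: ½kx² = ½mv²
v = x√(k/m) = 0.30 × √(1400/4.9) = 5.071 m/s

v = 5.1 m/s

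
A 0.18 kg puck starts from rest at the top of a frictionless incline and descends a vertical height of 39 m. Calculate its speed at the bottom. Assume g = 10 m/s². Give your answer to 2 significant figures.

Equating total energy at the two states: mgh = ½mv²
v = √(2gh) = √(2 × 10 × 39) = √780.00 = 27.93 m/s

v = 28 m/s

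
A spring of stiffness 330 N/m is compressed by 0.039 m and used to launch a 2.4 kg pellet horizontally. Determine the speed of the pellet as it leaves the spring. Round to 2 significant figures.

Conservation of energy: ½kx² = ½mv²
v = x√(k/m) = 0.039 × √(330/2.4) = 0.4573 m/s

v = 0.46 m/s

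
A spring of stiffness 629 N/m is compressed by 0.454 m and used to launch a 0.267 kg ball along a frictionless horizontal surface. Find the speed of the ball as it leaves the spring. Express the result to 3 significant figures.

Spring PE converts entirely to kinetic energy: ½kx² = ½mv²
v = x√(k/m) = 0.454 × √(629/0.267) = 22.04 m/s

v = 22.0 m/s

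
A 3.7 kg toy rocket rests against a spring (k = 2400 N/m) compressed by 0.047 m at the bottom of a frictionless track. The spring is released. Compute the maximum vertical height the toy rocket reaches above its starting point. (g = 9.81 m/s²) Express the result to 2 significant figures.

All spring PE becomes gravitational PE at the highest point: ½kx² = mgh
h = kx²/(2mg) = (2400)(0.047)²/(2 × 3.7 × 9.81) = 0.07303 m

h = 0.073 m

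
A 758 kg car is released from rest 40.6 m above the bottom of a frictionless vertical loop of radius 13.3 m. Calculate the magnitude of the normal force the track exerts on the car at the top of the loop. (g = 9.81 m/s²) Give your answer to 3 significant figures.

Energy from release to top (height 2r): mgh = ½mv_top² + mg(2r)
v_top² = 2g(h − 2r) = 2(9.81)(40.6 − 26.60) = 274.68 m²/s²
At the top, both N and weight point toward the centre: N + mg = mv_top²/r
N = m(v_top²/r − g) = 758(274.68/13.3 − 9.81) = 8219 N

N = 8220 N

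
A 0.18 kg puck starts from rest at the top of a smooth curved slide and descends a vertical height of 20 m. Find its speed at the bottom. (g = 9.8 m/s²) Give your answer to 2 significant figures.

v = 20 m/s

Energy conservation between the two points: mgh = ½mv²
The mass cancels from both sides.
v = √(2gh) = √(2 × 9.8 × 20) = √392.00 = 19.80 m/s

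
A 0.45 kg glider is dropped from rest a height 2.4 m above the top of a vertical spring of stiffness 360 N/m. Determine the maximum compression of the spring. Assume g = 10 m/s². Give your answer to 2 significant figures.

x = 0.26 m

Take the reference level at the top of the uncompressed spring. At max compression the glider has fallen H + x and is momentarily at rest:
mg(H + x) = ½kx²
½(360)x² − (0.45)(10)x − (0.45)(10)(2.4) = 0
180.0x² − 4.500x − 10.80 = 0
x = [4.500 + √(20.25 + 7776.0)]/(2 × 180.0) = 0.2578 m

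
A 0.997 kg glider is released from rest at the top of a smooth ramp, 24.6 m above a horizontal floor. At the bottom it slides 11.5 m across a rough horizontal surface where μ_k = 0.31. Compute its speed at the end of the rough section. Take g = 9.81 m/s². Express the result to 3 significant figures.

Energy at the top = energy at the end + work done against friction:
mgh = ½mv² + μ_k m g d
W_f = μ_k mg d = (0.31)(0.997)(9.81)(11.5) = 34.87 J
½mv² = mgh − W_f = 240.60 − 34.87 = 205.73 J
v = √(2 × 205.73/0.997) = 20.32 m/s

v = 20.3 m/s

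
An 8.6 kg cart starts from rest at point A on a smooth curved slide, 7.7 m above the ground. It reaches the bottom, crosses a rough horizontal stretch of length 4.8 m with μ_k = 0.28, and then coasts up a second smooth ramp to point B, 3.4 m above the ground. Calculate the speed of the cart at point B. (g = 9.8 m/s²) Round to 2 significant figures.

v = 7.6 m/s

Energy at A: mgh₁ = (8.6)(9.8)(7.7) = 648.96 J
Friction loss: W_f = μ_k mg d = 113.3 J
At B: ½mv² + mgh₂ = mgh₁ − W_f
½mv² = 648.96 − 113.3 − 286.55 = 249.13 J
v = √(2 × 249.13/8.6) = 7.612 m/s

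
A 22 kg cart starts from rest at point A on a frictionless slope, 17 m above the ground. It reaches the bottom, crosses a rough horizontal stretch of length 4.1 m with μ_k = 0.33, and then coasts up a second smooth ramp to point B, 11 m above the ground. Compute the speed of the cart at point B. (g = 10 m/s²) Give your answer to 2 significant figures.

v = 9.6 m/s

Energy at A: mgh₁ = (22)(10)(17) = 3740.0 J
Friction loss: W_f = μ_k mg d = 297.7 J
At B: ½mv² + mgh₂ = mgh₁ − W_f
½mv² = 3740.0 − 297.7 − 2420.0 = 1022.3 J
v = √(2 × 1022.3/22) = 9.641 m/s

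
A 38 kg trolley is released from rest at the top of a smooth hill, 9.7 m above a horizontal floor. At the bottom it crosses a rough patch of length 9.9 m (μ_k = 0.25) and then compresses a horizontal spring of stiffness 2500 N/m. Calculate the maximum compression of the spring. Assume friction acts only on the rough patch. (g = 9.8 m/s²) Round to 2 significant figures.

Initial energy: E₁ = mgh = (38)(9.8)(9.7) = 3612.3 J
Friction removes W_f = μ_k mg d = (0.25)(38)(9.8)(9.9) = 921.7 J
Energy reaching the spring: E = 3612.3 − 921.7 = 2690.6 J
At max compression ½kx² = E ⇒ x = √(2E/k) = √(2 × 2690.6/2500) = 1.467 m

x = 1.5 m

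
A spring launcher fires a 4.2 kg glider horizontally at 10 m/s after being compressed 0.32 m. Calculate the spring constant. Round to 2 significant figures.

k = 4100 N/m

Spring PE at full compression equals KE at release: ½kx² = ½mv²
k = mv²/x² = (4.2)(10)²/(0.32)² = 4102 N/m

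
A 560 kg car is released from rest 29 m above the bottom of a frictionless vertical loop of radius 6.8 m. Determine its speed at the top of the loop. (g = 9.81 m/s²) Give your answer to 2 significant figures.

Energy conservation: mgh = ½mv_top² + mg(2r)
v_top² = 2g(h − 2r) = 2(9.81)(29 − 13.60) = 302.1
v_top = 17.38 m/s

v = 17 m/s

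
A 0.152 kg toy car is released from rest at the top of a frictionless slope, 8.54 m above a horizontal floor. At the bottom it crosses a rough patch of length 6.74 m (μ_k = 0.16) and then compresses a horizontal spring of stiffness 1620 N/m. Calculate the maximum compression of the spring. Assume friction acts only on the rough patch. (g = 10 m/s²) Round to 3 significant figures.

x = 0.118 m

Initial energy: E₁ = mgh = (0.152)(10)(8.54) = 12.981 J
Friction removes W_f = μ_k mg d = (0.16)(0.152)(10)(6.74) = 1.639 J
Energy reaching the spring: E = 12.981 − 1.639 = 11.342 J
At max compression ½kx² = E ⇒ x = √(2E/k) = √(2 × 11.342/1620) = 0.1183 m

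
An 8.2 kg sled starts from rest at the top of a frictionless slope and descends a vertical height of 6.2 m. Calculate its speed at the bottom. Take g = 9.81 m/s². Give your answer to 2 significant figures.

Equating total energy at the two states: mgh = ½mv²
v = √(2gh) = √(2 × 9.81 × 6.2) = √121.64 = 11.03 m/s

v = 11 m/s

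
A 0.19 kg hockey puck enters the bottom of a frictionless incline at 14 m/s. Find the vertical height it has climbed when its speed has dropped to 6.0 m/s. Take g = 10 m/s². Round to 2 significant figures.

h = 8.0 m

Conservation of energy: ½mv₁² = ½mv₂² + mgh
h = (v₁² − v₂²)/(2g) = (14² − 6.0²)/(2 × 10) = 8.000 m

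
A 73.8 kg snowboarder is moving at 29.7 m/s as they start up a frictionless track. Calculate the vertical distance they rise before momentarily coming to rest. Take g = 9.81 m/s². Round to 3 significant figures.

Setting KE at the bottom equal to PE gained: ½mv² = mgh
h = v²/(2g) = 29.7²/(2 × 9.81) = 44.96 m

h = 45.0 m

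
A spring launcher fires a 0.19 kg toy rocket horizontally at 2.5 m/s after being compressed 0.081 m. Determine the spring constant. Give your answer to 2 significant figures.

k = 180 N/m

½kx² = ½mv²
k = mv²/x² = (0.19)(2.5)²/(0.081)² = 181.0 N/m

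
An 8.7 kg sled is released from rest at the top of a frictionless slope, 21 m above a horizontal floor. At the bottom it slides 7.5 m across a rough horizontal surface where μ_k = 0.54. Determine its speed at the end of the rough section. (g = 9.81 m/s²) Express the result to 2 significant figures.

Energy bookkeeping (friction removes W_f = μ_k N d):
mgh = ½mv² + μ_k m g d
W_f = μ_k mg d = (0.54)(8.7)(9.81)(7.5) = 345.7 J
½mv² = mgh − W_f = 1792.3 − 345.7 = 1446.6 J
v = √(2 × 1446.6/8.7) = 18.24 m/s

v = 18 m/s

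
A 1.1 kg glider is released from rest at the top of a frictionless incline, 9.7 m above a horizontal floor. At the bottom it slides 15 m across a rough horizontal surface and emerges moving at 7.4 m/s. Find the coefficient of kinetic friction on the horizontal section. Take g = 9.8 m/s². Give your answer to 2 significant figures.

μ_k = 0.46

Energy at the top = energy at the end + work done against friction:
mgh = ½mv² + μ_k m g d
mgh = 104.57 J; ½mv² = 30.118 J
W_f = 104.57 − 30.118 = 74.45 J
μ_k = W_f/(mg·d) = 74.45/(10.78 × 15) = 0.4604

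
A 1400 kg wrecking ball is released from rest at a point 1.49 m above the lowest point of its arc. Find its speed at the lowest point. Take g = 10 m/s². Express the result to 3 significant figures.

v = 5.46 m/s

Energy conservation between the two points: mgh = ½mv²
v = √(2gh) = √(2 × 10 × 1.49) = √29.800 = 5.459 m/s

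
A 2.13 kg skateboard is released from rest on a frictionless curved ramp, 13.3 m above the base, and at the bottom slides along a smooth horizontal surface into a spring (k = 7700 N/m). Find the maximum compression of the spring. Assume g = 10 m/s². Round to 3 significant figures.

Energy conservation (no friction) from release to max compression: mgh = ½kx²
x = √(2mgh/k) = √(2 × 2.13 × 10 × 13.3 / 7700) = 0.2713 m

x = 0.271 m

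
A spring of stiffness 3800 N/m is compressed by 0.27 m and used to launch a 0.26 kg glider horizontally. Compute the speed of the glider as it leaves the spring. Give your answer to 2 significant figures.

v = 33 m/s

The glider leaves the spring when the spring is at natural length, so ½kx² = ½mv²
v = x√(k/m) = 0.27 × √(3800/0.26) = 32.64 m/s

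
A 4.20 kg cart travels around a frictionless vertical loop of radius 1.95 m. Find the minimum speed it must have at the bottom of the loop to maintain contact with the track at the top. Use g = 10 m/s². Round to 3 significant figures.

v = 9.87 m/s

At the top: mg = mv_top²/r ⇒ v_top² = gr = 19.50 m²/s²
Energy from bottom to top (height 2r): ½mv_bot² = ½mv_top² + mg(2r)
v_bot² = gr + 4gr = 5gr = 97.50
v_bot = √(5gr) = 9.874 m/s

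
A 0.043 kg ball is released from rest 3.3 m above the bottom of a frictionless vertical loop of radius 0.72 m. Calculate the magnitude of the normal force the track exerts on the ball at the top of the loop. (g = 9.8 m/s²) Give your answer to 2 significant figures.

Energy from release to top (height 2r): mgh = ½mv_top² + mg(2r)
v_top² = 2g(h − 2r) = 2(9.8)(3.3 − 1.440) = 36.456 m²/s²
At the top, both N and weight point toward the centre: N + mg = mv_top²/r
N = m(v_top²/r − g) = 0.043(36.456/0.72 − 9.8) = 1.756 N

N = 1.8 N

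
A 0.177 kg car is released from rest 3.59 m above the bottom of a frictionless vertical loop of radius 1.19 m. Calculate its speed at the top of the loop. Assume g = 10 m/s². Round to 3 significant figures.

v = 4.92 m/s

Energy conservation: mgh = ½mv_top² + mg(2r)
v_top² = 2g(h − 2r) = 2(10)(3.59 − 2.380) = 24.20
v_top = 4.919 m/s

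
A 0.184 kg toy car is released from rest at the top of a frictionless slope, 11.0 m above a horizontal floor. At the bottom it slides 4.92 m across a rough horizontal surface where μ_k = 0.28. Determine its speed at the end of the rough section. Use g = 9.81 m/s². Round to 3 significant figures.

Applying the work–energy principle:
mgh = ½mv² + μ_k m g d
W_f = μ_k mg d = (0.28)(0.184)(9.81)(4.92) = 2.487 J
½mv² = mgh − W_f = 19.855 − 2.487 = 17.369 J
v = √(2 × 17.369/0.184) = 13.74 m/s

v = 13.7 m/s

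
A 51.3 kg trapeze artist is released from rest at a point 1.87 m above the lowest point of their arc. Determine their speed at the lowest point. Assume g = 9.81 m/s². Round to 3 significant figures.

By conservation of mechanical energy, mgh = ½mv²
v = √(2gh) = √(2 × 9.81 × 1.87) = √36.689 = 6.057 m/s

v = 6.06 m/s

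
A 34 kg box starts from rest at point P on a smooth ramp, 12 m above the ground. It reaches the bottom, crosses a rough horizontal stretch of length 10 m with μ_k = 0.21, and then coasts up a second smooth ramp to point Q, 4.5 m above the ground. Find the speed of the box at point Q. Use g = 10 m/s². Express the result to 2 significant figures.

v = 10 m/s

Energy at P: mgh₁ = (34)(10)(12) = 4080.0 J
Friction loss: W_f = μ_k mg d = 714.0 J
At Q: ½mv² + mgh₂ = mgh₁ − W_f
½mv² = 4080.0 − 714.0 − 1530.0 = 1836.0 J
v = √(2 × 1836.0/34) = 10.39 m/s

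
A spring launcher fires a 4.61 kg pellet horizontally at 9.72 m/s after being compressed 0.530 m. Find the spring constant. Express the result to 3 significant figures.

Spring PE at full compression equals KE at release: ½kx² = ½mv²
k = mv²/x² = (4.61)(9.72)²/(0.530)² = 1551 N/m

k = 1550 N/m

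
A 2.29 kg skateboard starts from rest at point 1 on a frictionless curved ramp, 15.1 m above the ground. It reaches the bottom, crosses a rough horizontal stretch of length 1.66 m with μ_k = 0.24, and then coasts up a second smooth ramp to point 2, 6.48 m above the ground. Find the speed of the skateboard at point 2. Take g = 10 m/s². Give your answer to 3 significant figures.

Energy at 1: mgh₁ = (2.29)(10)(15.1) = 345.79 J
Friction loss: W_f = μ_k mg d = 9.123 J
At 2: ½mv² + mgh₂ = mgh₁ − W_f
½mv² = 345.79 − 9.123 − 148.39 = 188.27 J
v = √(2 × 188.27/2.29) = 12.82 m/s

v = 12.8 m/s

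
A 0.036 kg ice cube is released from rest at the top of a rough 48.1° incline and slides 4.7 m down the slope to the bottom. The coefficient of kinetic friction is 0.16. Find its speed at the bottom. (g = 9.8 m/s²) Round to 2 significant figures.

v = 7.7 m/s

Work–energy: mg(L sinθ) − μ_k(mg cosθ)L = ½mv²
mgh = mgL sinθ = (0.036)(9.8)(4.7)sin48.1° = 1.2342 J
W_f = μ_k mg cosθ · L = (0.16)(0.036)(9.8)cos48.1°·4.7 = 0.1772 J
½mv² = 1.2342 − 0.1772 = 1.0570 J
v = √(2 × 1.0570/0.036) = 7.663 m/s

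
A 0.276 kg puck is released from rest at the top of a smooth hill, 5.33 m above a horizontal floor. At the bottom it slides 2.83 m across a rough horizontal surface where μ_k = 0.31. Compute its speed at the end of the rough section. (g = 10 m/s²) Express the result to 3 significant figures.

Energy bookkeeping (friction removes W_f = μ_k N d):
mgh = ½mv² + μ_k m g d
W_f = μ_k mg d = (0.31)(0.276)(10)(2.83) = 2.421 J
½mv² = mgh − W_f = 14.711 − 2.421 = 12.289 J
v = √(2 × 12.289/0.276) = 9.437 m/s

v = 9.44 m/s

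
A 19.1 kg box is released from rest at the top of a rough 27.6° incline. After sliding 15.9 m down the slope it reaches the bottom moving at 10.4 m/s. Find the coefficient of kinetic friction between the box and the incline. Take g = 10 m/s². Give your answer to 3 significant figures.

Energy balance down the incline: mg L sinθ − ½mv² = μ_k (mg cosθ) L
mgL sinθ = 1407.0 J; ½mv² = 1032.9 J
W_f = 1407.0 − 1032.9 = 374.1 J
μ_k = W_f/(mg cosθ · L) = 374.1/(169.3 × 15.9) = 0.1390

μ_k = 0.139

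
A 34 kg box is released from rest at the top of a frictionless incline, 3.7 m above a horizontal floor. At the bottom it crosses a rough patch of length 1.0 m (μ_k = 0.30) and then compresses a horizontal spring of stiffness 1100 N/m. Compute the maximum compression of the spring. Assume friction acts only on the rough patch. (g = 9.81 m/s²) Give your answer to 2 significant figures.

x = 1.4 m

Initial energy: E₁ = mgh = (34)(9.81)(3.7) = 1234.1 J
Friction removes W_f = μ_k mg d = (0.30)(34)(9.81)(1.0) = 100.1 J
Energy reaching the spring: E = 1234.1 − 100.1 = 1134.0 J
At max compression ½kx² = E ⇒ x = √(2E/k) = √(2 × 1134.0/1100) = 1.436 m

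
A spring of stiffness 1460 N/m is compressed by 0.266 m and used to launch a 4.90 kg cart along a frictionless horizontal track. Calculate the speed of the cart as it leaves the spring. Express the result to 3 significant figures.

v = 4.59 m/s

The cart leaves the spring when the spring is at natural length, so ½kx² = ½mv²
v = x√(k/m) = 0.266 × √(1460/4.90) = 4.592 m/s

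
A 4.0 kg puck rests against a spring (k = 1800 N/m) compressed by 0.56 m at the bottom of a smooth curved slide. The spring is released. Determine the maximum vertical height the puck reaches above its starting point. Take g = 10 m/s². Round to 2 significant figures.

At maximum height the puck is at rest, so ½kx² = mgh
h = kx²/(2mg) = (1800)(0.56)²/(2 × 4.0 × 10) = 7.056 m

h = 7.1 m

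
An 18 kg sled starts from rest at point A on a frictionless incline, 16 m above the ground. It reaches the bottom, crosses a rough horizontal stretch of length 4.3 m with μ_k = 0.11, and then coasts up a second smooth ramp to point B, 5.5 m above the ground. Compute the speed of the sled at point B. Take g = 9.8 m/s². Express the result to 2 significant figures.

Energy at A: mgh₁ = (18)(9.8)(16) = 2822.4 J
Friction loss: W_f = μ_k mg d = 83.44 J
At B: ½mv² + mgh₂ = mgh₁ − W_f
½mv² = 2822.4 − 83.44 − 970.20 = 1768.8 J
v = √(2 × 1768.8/18) = 14.02 m/s

v = 14 m/s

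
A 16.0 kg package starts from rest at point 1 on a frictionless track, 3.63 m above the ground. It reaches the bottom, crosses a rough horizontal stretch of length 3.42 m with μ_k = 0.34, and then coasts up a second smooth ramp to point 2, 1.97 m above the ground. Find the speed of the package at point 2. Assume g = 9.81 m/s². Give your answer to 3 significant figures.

Energy at 1: mgh₁ = (16.0)(9.81)(3.63) = 569.76 J
Friction loss: W_f = μ_k mg d = 182.5 J
At 2: ½mv² + mgh₂ = mgh₁ − W_f
½mv² = 569.76 − 182.5 − 309.21 = 78.041 J
v = √(2 × 78.041/16.0) = 3.123 m/s

v = 3.12 m/s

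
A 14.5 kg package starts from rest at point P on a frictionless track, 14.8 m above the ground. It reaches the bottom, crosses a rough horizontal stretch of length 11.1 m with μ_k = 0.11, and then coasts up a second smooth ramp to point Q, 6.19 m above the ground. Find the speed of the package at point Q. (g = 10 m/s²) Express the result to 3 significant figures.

Energy at P: mgh₁ = (14.5)(10)(14.8) = 2146.0 J
Friction loss: W_f = μ_k mg d = 177.0 J
At Q: ½mv² + mgh₂ = mgh₁ − W_f
½mv² = 2146.0 − 177.0 − 897.55 = 1071.4 J
v = √(2 × 1071.4/14.5) = 12.16 m/s

v = 12.2 m/s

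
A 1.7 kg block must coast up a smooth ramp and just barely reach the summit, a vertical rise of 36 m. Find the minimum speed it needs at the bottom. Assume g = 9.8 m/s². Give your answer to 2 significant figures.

At the top it is momentarily at rest, so all KE converts to PE: ½mv² = mgh
v = √(2gh) = √(2 × 9.8 × 36) = 26.56 m/s

v = 27 m/s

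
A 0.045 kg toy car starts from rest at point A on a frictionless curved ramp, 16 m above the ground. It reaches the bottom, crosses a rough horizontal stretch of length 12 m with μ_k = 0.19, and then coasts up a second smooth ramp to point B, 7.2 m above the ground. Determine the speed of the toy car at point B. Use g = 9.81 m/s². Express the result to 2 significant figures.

v = 11 m/s

Energy at A: mgh₁ = (0.045)(9.81)(16) = 7.0632 J
Friction loss: W_f = μ_k mg d = 1.007 J
At B: ½mv² + mgh₂ = mgh₁ − W_f
½mv² = 7.0632 − 1.007 − 3.1784 = 2.8783 J
v = √(2 × 2.8783/0.045) = 11.31 m/s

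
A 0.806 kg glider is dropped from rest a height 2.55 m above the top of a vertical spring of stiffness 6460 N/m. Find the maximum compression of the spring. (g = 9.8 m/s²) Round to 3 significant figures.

Measuring PE from the top of the relaxed spring, at max compression the glider has dropped H + x with zero KE, so:
mg(H + x) = ½kx²
½(6460)x² − (0.806)(9.8)x − (0.806)(9.8)(2.55) = 0
3230x² − 7.899x − 20.14 = 0
x = [7.899 + √(62.39 + 260234)]/(2 × 3230) = 0.08020 m

x = 0.0802 m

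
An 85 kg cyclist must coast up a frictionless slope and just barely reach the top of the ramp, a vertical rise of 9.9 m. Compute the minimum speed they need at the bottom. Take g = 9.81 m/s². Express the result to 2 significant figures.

At the top they are momentarily at rest, so all KE converts to PE: ½mv² = mgh
v = √(2gh) = √(2 × 9.81 × 9.9) = 13.94 m/s

v = 14 m/s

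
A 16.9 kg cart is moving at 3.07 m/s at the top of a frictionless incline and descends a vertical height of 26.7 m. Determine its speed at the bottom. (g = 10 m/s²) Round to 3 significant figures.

v = 23.3 m/s

Mechanical energy is conserved (no friction): ½mv₀² + mgh = ½mv²
The mass cancels from both sides.
v² = v₀² + 2gh = (3.07)² + 2(10)(26.7) = 543.42
v = √543.42 = 23.31 m/s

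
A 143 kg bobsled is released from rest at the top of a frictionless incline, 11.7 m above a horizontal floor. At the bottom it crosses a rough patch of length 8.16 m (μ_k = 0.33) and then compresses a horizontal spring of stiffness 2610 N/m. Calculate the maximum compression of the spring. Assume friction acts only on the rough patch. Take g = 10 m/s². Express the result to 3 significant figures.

Initial energy: E₁ = mgh = (143)(10)(11.7) = 16731 J
Friction removes W_f = μ_k mg d = (0.33)(143)(10)(8.16) = 3851 J
Energy reaching the spring: E = 16731 − 3851 = 12880 J
At max compression ½kx² = E ⇒ x = √(2E/k) = √(2 × 12880/2610) = 3.142 m

x = 3.14 m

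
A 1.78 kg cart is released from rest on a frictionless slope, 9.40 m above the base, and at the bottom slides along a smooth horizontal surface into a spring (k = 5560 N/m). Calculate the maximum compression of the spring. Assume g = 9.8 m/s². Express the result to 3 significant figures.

x = 0.243 m

Energy conservation (no friction) from release to max compression: mgh = ½kx²
x = √(2mgh/k) = √(2 × 1.78 × 9.8 × 9.40 / 5560) = 0.2429 m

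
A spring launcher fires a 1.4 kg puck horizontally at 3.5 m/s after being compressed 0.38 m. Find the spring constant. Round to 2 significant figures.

½kx² = ½mv²
k = mv²/x² = (1.4)(3.5)²/(0.38)² = 118.8 N/m

k = 120 N/m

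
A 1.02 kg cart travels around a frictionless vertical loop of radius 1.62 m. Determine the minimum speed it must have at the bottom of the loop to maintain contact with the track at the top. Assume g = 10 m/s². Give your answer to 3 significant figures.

At the top: mg = mv_top²/r ⇒ v_top² = gr = 16.20 m²/s²
Energy from bottom to top (height 2r): ½mv_bot² = ½mv_top² + mg(2r)
v_bot² = gr + 4gr = 5gr = 81.00
v_bot = √(5gr) = 9.000 m/s

v = 9.00 m/s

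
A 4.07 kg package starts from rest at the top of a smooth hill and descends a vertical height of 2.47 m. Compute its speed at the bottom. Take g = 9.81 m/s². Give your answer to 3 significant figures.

v = 6.96 m/s

By conservation of mechanical energy, mgh = ½mv²
v = √(2gh) = √(2 × 9.81 × 2.47) = √48.461 = 6.961 m/s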